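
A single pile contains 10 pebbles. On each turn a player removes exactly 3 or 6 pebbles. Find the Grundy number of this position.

Grundy values for subtraction set {3, 6}:
g(0) = mex{} = 0
g(1) = mex{} = 0
g(2) = mex{} = 0
g(3) = mex{0} = 1
g(4) = mex{0} = 1
g(5) = mex{0} = 1
g(6) = mex{0,1} = 2
g(7) = mex{0,1} = 2
g(8) = mex{0,1} = 2
g(9) = mex{1,2} = 0
g(10) = mex{1,2} = 0
So g(10) = 0.

0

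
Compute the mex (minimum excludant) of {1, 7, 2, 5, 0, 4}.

The values 0, 1, 2 are all present; 3 is the first non-negative integer missing from the set.

3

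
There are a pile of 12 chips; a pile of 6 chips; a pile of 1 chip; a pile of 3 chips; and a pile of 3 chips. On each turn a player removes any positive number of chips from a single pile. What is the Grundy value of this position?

11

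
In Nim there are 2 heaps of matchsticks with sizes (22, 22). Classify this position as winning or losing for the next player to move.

Compute the nim-sum pairwise:
22 ^ 22 = 0
The nim-sum is 0, so this is a P-position: the player to move is in a losing position under optimal play.

Losing position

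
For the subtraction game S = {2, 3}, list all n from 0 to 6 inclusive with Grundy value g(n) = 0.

0, 1, 5, 6

Compute g(0), g(1), … for moves {2, 3}:
g(0) = mex{} = 0
g(1) = mex{} = 0
g(2) = mex{0} = 1
g(3) = mex{0} = 1
g(4) = mex{0,1} = 2
g(5) = mex{1} = 0
g(6) = mex{1,2} = 0
The P-positions (g = 0) in 0..6 are 0, 1, 5, 6.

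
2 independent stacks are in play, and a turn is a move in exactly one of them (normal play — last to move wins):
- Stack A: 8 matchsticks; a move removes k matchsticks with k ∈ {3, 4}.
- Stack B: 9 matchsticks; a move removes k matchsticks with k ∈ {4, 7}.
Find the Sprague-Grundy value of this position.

For stack A, compute g(0), g(1), … with moves {3, 4}:
k:     0  1  2  3  4  5  6  7  8
g(k):  0  0  0  1  1  1  2  0  0
So g(8) = 0.
For stack B, compute g(0), g(1), … with moves {4, 7}:
g(0) = mex{} = 0
g(1) = mex{} = 0
g(2) = mex{} = 0
g(3) = mex{} = 0
g(4) = mex{0} = 1
g(5) = mex{0} = 1
g(6) = mex{0} = 1
g(7) = mex{0} = 1
g(8) = mex{0,1} = 2
g(9) = mex{0,1} = 2
So g(9) = 2.
By the Sprague-Grundy theorem, the Grundy value of a sum of independent games is the XOR of the component values.
Combined value = 0 ⊕ 2 = 2.

2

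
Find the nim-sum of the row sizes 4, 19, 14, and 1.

24

Nim-sum: 4 ⊕ 19 ⊕ 14 ⊕ 1 = 24.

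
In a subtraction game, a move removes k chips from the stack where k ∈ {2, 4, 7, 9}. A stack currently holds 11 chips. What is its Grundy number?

0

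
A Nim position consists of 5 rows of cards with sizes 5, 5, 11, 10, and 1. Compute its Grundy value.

0

Nim-sum: 5 ^ 5 ^ 11 ^ 10 ^ 1 = 0.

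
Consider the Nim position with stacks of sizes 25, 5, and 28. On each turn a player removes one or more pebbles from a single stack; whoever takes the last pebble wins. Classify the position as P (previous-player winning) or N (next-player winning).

In binary:
  11001  (25)
  00101  (5)
  11100  (28)
  -----
  00000  (0)
The nim-sum is 0, so this is a P-position: the player to move is in a losing position under optimal play.

P-position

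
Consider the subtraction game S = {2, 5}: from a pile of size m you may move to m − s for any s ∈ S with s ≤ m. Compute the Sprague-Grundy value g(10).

1

Build the Grundy sequence with g(k) = mex{g(k−s) : s ∈ {2, 5}, s ≤ k}:
k:     0  1  2  3  4  5  6  7  8  9 10
g(k):  0  0  1  1  0  2  1  0  0  1  1
So g(10) = 1.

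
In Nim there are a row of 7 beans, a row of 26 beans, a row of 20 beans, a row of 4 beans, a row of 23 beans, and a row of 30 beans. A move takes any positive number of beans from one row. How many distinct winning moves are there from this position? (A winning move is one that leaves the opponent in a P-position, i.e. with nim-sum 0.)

Compute the nim-sum pairwise:
7 XOR 26 = 29
29 XOR 20 = 9
9 XOR 4 = 13
13 XOR 23 = 26
26 XOR 30 = 4
The overall nim-sum is X = 4. A row of size p has a winning move iff p XOR X < p (reduce it to p XOR X).
  7: 7 XOR 4 = 3 < 7 — winning move (to 3).
  26: 26 XOR 4 = 30 ≥ 26 — no move.
  20: 20 XOR 4 = 16 < 20 — winning move (to 16).
  4: 4 XOR 4 = 0 < 4 — winning move (to 0).
  23: 23 XOR 4 = 19 < 23 — winning move (to 19).
  30: 30 XOR 4 = 26 < 30 — winning move (to 26).
That gives 5 winning moves.

5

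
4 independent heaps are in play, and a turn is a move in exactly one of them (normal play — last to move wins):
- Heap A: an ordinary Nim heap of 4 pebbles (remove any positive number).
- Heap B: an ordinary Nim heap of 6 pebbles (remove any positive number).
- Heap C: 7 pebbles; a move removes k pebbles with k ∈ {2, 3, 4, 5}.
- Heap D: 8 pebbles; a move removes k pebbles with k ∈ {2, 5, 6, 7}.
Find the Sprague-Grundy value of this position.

0

Heap A is a plain Nim heap of size 4, so its Grundy value is 4.
Heap B is a plain Nim heap of size 6, so its Grundy value is 6.
Grundy values for heap C (subtraction set {2, 3, 4, 5}):
k:     0  1  2  3  4  5  6  7
g(k):  0  0  1  1  2  2  3  0
So g(7) = 0.
Build the Grundy sequence for heap D with g(k) = mex{g(k−s) : s ∈ {2, 5, 6, 7}, s ≤ k}:
g(0) = mex{} = 0
g(1) = mex{} = 0
g(2) = mex{0} = 1
g(3) = mex{0} = 1
g(4) = mex{1} = 0
g(5) = mex{0,1} = 2
g(6) = mex{0} = 1
g(7) = mex{0,1,2} = 3
g(8) = mex{0,1} = 2
So g(8) = 2.
The value of a disjunctive sum is the nim-sum of the parts.
Combined value = 4 ⊕ 6 ⊕ 0 ⊕ 2 = 0.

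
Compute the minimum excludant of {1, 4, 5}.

0

0 is not in the set, so the mex is 0.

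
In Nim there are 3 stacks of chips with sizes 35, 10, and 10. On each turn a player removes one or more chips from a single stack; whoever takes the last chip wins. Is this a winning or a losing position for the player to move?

Winning position

Bitwise XOR of the heap sizes:
  100011  (35)
  001010  (10)
  001010  (10)
  ------
  100011  (35)
The nim-sum is 35 ≠ 0, so this is an N-position: the player to move can win.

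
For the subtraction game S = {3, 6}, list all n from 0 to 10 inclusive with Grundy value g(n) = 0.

0, 1, 2, 9, 10

Compute g(0), g(1), … for moves {3, 6}:
k:     0  1  2  3  4  5  6  7  8  9 10
g(k):  0  0  0  1  1  1  2  2  2  0  0
The P-positions (g = 0) in 0..10 are 0, 1, 2, 9, 10.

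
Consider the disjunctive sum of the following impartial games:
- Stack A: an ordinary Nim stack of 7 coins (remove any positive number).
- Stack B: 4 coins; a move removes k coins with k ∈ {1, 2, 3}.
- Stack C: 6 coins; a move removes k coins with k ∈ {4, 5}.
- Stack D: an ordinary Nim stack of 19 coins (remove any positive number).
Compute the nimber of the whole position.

21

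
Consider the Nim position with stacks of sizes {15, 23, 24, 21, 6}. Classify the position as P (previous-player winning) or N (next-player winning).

N-position

Compute the nim-sum pairwise:
15 ⊕ 23 = 24
24 ⊕ 24 = 0
0 ⊕ 21 = 21
21 ⊕ 6 = 19
The nim-sum is 19 ≠ 0, so this is an N-position: the player to move can win.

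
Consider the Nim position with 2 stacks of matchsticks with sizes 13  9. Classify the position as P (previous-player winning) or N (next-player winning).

Compute the nim-sum pairwise:
13 XOR 9 = 4
The nim-sum is 4 ≠ 0, so this is an N-position: the player to move can win.

N-position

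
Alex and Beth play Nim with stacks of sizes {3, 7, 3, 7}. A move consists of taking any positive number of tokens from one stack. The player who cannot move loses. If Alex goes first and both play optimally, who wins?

Beth wins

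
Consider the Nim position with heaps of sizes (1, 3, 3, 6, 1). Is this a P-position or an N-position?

N-position

Compute the nim-sum pairwise:
1 ⊕ 3 = 2
2 ⊕ 3 = 1
1 ⊕ 6 = 7
7 ⊕ 1 = 6
The nim-sum is 6 ≠ 0, so this is an N-position: the player to move can win.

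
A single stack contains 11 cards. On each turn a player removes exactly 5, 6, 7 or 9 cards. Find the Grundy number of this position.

2

Compute g(0), g(1), … for moves {5, 6, 7, 9}:
g(0) = mex{} = 0
g(1) = mex{} = 0
g(2) = mex{} = 0
g(3) = mex{} = 0
g(4) = mex{} = 0
g(5) = mex{0} = 1
g(6) = mex{0} = 1
g(7) = mex{0} = 1
g(8) = mex{0} = 1
g(9) = mex{0} = 1
g(10) = mex{0,1} = 2
g(11) = mex{0,1} = 2
So g(11) = 2.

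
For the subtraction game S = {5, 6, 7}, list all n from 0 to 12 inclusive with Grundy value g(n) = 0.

Compute g(0), g(1), … for moves {5, 6, 7}:
k:     0  1  2  3  4  5  6  7  8  9 10 11 12
g(k):  0  0  0  0  0  1  1  1  1  1  2  2  0
The P-positions (g = 0) in 0..12 are 0, 1, 2, 3, 4, 12.

0, 1, 2, 3, 4, 12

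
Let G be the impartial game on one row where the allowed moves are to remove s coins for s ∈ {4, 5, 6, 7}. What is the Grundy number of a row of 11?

0

Grundy values for subtraction set {4, 5, 6, 7}:
g(0) = mex{} = 0
g(1) = mex{} = 0
g(2) = mex{} = 0
g(3) = mex{} = 0
g(4) = mex{0} = 1
g(5) = mex{0} = 1
g(6) = mex{0} = 1
g(7) = mex{0} = 1
g(8) = mex{0,1} = 2
g(9) = mex{0,1} = 2
g(10) = mex{0,1} = 2
g(11) = mex{1} = 0
So g(11) = 0.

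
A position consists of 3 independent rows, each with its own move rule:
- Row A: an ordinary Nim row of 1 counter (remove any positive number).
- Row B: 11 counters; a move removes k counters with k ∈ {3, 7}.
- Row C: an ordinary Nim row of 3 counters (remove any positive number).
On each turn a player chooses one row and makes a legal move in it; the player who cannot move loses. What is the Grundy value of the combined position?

2

Row A is a plain Nim row of size 1, so its Grundy value is 1.
For row B, compute g(0), g(1), … with moves {3, 7}:
g(0) = mex{} = 0
g(1) = mex{} = 0
g(2) = mex{} = 0
g(3) = mex{0} = 1
g(4) = mex{0} = 1
g(5) = mex{0} = 1
g(6) = mex{1} = 0
g(7) = mex{0,1} = 2
g(8) = mex{0,1} = 2
g(9) = mex{0} = 1
g(10) = mex{1,2} = 0
g(11) = mex{1,2} = 0
So g(11) = 0.
Row C is a plain Nim row of size 3, so its Grundy value is 3.
By the Sprague-Grundy theorem, the Grundy value of a sum of independent games is the XOR of the component values.
Combined value = 1 ⊕ 0 ⊕ 3 = 2.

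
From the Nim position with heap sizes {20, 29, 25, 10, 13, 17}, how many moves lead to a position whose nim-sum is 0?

Compute the nim-sum pairwise:
20 XOR 29 = 9
9 XOR 25 = 16
16 XOR 10 = 26
26 XOR 13 = 23
23 XOR 17 = 6
The overall nim-sum is X = 6. A heap of size p has a winning move iff p XOR X < p (reduce it to p XOR X).
  20: 20 XOR 6 = 18 < 20 — winning move (to 18).
  29: 29 XOR 6 = 27 < 29 — winning move (to 27).
  25: 25 XOR 6 = 31 ≥ 25 — no move.
  10: 10 XOR 6 = 12 ≥ 10 — no move.
  13: 13 XOR 6 = 11 < 13 — winning move (to 11).
  17: 17 XOR 6 = 23 ≥ 17 — no move.
That gives 3 winning moves.

3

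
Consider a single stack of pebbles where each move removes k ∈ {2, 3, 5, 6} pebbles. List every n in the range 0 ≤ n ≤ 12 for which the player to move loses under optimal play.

Grundy values for subtraction set {2, 3, 5, 6}:
k:     0  1  2  3  4  5  6  7  8  9 10 11 12
g(k):  0  0  1  1  2  2  3  3  0  0  1  1  2
The P-positions (g = 0) in 0..12 are 0, 1, 8, 9.

0, 1, 8, 9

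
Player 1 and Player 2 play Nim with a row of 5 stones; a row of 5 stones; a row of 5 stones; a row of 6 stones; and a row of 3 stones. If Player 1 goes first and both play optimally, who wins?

Player 2 wins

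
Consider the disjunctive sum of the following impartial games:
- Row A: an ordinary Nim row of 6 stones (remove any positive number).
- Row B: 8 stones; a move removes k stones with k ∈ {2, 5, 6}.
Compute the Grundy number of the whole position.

6

Row A is a plain Nim row of size 6, so its Grundy value is 6.
Build the Grundy sequence for row B with g(k) = mex{g(k−s) : s ∈ {2, 5, 6}, s ≤ k}:
g(0) = mex{} = 0
g(1) = mex{} = 0
g(2) = mex{0} = 1
g(3) = mex{0} = 1
g(4) = mex{1} = 0
g(5) = mex{0,1} = 2
g(6) = mex{0} = 1
g(7) = mex{0,1,2} = 3
g(8) = mex{1} = 0
So g(8) = 0.
By the Sprague-Grundy theorem, the Grundy value of a sum of independent games is the XOR of the component values.
Combined value = 6 XOR 0 = 6.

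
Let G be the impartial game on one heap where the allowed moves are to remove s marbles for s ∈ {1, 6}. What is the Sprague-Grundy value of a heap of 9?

Build the Grundy sequence with g(k) = mex{g(k−s) : s ∈ {1, 6}, s ≤ k}:
g(0) = mex{} = 0
g(1) = mex{0} = 1
g(2) = mex{1} = 0
g(3) = mex{0} = 1
g(4) = mex{1} = 0
g(5) = mex{0} = 1
g(6) = mex{0,1} = 2
g(7) = mex{1,2} = 0
g(8) = mex{0} = 1
g(9) = mex{1} = 0
So g(9) = 0.

0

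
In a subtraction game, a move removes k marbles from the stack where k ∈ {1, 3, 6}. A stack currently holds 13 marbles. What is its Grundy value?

Build the Grundy sequence with g(k) = mex{g(k−s) : s ∈ {1, 3, 6}, s ≤ k}:
g(0) = mex{} = 0
g(1) = mex{0} = 1
g(2) = mex{1} = 0
g(3) = mex{0} = 1
g(4) = mex{1} = 0
g(5) = mex{0} = 1
g(6) = mex{0,1} = 2
g(7) = mex{0,1,2} = 3
g(8) = mex{0,1,3} = 2
g(9) = mex{1,2} = 0
g(10) = mex{0,3} = 1
g(11) = mex{1,2} = 0
g(12) = mex{0,2} = 1
g(13) = mex{1,3} = 0
So g(13) = 0.

0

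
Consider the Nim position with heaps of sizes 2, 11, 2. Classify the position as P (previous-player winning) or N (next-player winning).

Nim-sum: 2 ⊕ 11 ⊕ 2 = 11.
The nim-sum is 11 ≠ 0, so this is an N-position: the player to move can win.

N-position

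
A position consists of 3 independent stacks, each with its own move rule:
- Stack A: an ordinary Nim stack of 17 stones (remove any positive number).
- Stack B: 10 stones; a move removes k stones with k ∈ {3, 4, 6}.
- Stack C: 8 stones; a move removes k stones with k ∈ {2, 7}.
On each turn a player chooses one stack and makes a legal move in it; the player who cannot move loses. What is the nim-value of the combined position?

Stack A is a plain Nim stack of size 17, so its Grundy value is 17.
Build the Grundy sequence for stack B with g(k) = mex{g(k−s) : s ∈ {3, 4, 6}, s ≤ k}:
g(0) = mex{} = 0
g(1) = mex{} = 0
g(2) = mex{} = 0
g(3) = mex{0} = 1
g(4) = mex{0} = 1
g(5) = mex{0} = 1
g(6) = mex{0,1} = 2
g(7) = mex{0,1} = 2
g(8) = mex{0,1} = 2
g(9) = mex{1,2} = 0
g(10) = mex{1,2} = 0
So g(10) = 0.
For stack C, compute g(0), g(1), … with moves {2, 7}:
k:     0  1  2  3  4  5  6  7  8
g(k):  0  0  1  1  0  0  1  1  2
So g(8) = 2.
The value of a disjunctive sum is the nim-sum of the parts.
Combined value = 17 XOR 0 XOR 2 = 19.

19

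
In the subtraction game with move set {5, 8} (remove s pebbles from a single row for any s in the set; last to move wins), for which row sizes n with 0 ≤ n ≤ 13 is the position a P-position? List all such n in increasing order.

0, 1, 2, 3, 4, 13

Build the Grundy sequence with g(k) = mex{g(k−s) : s ∈ {5, 8}, s ≤ k}:
g(0) = mex{} = 0
g(1) = mex{} = 0
g(2) = mex{} = 0
g(3) = mex{} = 0
g(4) = mex{} = 0
g(5) = mex{0} = 1
g(6) = mex{0} = 1
g(7) = mex{0} = 1
g(8) = mex{0} = 1
g(9) = mex{0} = 1
g(10) = mex{0,1} = 2
g(11) = mex{0,1} = 2
g(12) = mex{0,1} = 2
g(13) = mex{1} = 0
The P-positions (g = 0) in 0..13 are 0, 1, 2, 3, 4, 13.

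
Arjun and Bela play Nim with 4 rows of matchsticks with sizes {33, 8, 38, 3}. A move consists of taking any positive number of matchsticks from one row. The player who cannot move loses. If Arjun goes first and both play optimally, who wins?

Nim-sum: 33 ^ 8 ^ 38 ^ 3 = 12.
The nim-sum is 12 ≠ 0, so this is an N-position: the player to move can win; Arjun has a winning move.

Arjun wins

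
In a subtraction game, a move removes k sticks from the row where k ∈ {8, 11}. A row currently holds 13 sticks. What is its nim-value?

Build the Grundy sequence with g(k) = mex{g(k−s) : s ∈ {8, 11}, s ≤ k}:
k:     0  1  2  3  4  5  6  7  8  9 10 11 12 13
g(k):  0  0  0  0  0  0  0  0  1  1  1  1  1  1
So g(13) = 1.

1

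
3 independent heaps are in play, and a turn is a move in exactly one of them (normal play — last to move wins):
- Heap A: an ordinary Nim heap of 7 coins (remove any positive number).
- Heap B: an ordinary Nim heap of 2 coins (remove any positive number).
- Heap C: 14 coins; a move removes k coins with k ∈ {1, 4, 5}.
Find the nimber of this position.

Heap A is a plain Nim heap of size 7, so its Grundy value is 7.
Heap B is a plain Nim heap of size 2, so its Grundy value is 2.
Grundy values for heap C (subtraction set {1, 4, 5}):
g(0) = mex{} = 0
g(1) = mex{0} = 1
g(2) = mex{1} = 0
g(3) = mex{0} = 1
g(4) = mex{0,1} = 2
g(5) = mex{0,1,2} = 3
g(6) = mex{0,1,3} = 2
g(7) = mex{0,1,2} = 3
g(8) = mex{1,2,3} = 0
g(9) = mex{0,2,3} = 1
g(10) = mex{1,2,3} = 0
g(11) = mex{0,2,3} = 1
g(12) = mex{0,1,3} = 2
g(13) = mex{0,1,2} = 3
g(14) = mex{0,1,3} = 2
So g(14) = 2.
The value of a disjunctive sum is the nim-sum of the parts.
Combined value = 7 XOR 2 XOR 2 = 7.

7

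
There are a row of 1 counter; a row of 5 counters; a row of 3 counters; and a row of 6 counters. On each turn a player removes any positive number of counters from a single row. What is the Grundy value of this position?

1

Nim-sum: 1 ⊕ 5 ⊕ 3 ⊕ 6 = 1.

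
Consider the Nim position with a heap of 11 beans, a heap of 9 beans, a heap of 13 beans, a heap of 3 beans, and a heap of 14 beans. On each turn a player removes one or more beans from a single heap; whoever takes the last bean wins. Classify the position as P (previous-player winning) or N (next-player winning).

Compute the nim-sum pairwise:
11 XOR 9 = 2
2 XOR 13 = 15
15 XOR 3 = 12
12 XOR 14 = 2
The nim-sum is 2 ≠ 0, so this is an N-position: the player to move can win.

N-position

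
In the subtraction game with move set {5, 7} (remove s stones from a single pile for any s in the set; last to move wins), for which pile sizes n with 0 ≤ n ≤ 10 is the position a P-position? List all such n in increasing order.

0, 1, 2, 3, 4

Compute g(0), g(1), … for moves {5, 7}:
g(0) = mex{} = 0
g(1) = mex{} = 0
g(2) = mex{} = 0
g(3) = mex{} = 0
g(4) = mex{} = 0
g(5) = mex{0} = 1
g(6) = mex{0} = 1
g(7) = mex{0} = 1
g(8) = mex{0} = 1
g(9) = mex{0} = 1
g(10) = mex{0,1} = 2
The P-positions (g = 0) in 0..10 are 0, 1, 2, 3, 4.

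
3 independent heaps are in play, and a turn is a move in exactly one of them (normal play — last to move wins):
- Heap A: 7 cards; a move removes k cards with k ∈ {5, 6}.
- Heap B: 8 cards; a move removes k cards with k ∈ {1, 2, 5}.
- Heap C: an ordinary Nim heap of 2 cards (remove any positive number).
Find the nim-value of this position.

1

Build the Grundy sequence for heap A with g(k) = mex{g(k−s) : s ∈ {5, 6}, s ≤ k}:
g(0) = mex{} = 0
g(1) = mex{} = 0
g(2) = mex{} = 0
g(3) = mex{} = 0
g(4) = mex{} = 0
g(5) = mex{0} = 1
g(6) = mex{0} = 1
g(7) = mex{0} = 1
So g(7) = 1.
Grundy values for heap B (subtraction set {1, 2, 5}):
k:     0  1  2  3  4  5  6  7  8
g(k):  0  1  2  0  1  2  0  1  2
So g(8) = 2.
Heap C is a plain Nim heap of size 2, so its Grundy value is 2.
The value of a disjunctive sum is the nim-sum of the parts.
Combined value = 1 XOR 2 XOR 2 = 1.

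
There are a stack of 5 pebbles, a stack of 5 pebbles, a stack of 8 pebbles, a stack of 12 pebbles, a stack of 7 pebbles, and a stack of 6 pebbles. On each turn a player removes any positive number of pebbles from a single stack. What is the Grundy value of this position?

5

Write each in binary and XOR column by column:
  0101  (5)
  0101  (5)
  1000  (8)
  1100  (12)
  0111  (7)
  0110  (6)
  ----
  0101  (5)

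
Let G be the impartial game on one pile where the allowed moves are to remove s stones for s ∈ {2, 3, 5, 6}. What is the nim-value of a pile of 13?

Build the Grundy sequence with g(k) = mex{g(k−s) : s ∈ {2, 3, 5, 6}, s ≤ k}:
k:     0  1  2  3  4  5  6  7  8  9 10 11 12 13
g(k):  0  0  1  1  2  2  3  3  0  0  1  1  2  2
So g(13) = 2.

2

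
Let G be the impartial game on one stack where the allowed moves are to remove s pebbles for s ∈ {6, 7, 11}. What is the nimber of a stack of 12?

2

Build the Grundy sequence with g(k) = mex{g(k−s) : s ∈ {6, 7, 11}, s ≤ k}:
k:     0  1  2  3  4  5  6  7  8  9 10 11 12
g(k):  0  0  0  0  0  0  1  1  1  1  1  1  2
So g(12) = 2.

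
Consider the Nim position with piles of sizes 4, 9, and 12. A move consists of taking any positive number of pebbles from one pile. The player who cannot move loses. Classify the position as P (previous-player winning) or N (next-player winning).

N-position

Nim-sum: 4 XOR 9 XOR 12 = 1.
The nim-sum is 1 ≠ 0, so this is an N-position: the player to move can win.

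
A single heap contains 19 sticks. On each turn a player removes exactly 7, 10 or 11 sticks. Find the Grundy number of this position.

Grundy values for subtraction set {7, 10, 11}:
k:     0  1  2  3  4  5  6  7  8  9 10 11 12 13 14 15 16 17 18 19
g(k):  0  0  0  0  0  0  0  1  1  1  1  1  1  1  2  2  2  2  0  0
So g(19) = 0.

0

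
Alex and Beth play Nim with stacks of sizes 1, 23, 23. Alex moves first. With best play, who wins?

Alex wins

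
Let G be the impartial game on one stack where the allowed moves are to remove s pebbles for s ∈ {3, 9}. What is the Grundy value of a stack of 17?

1

Compute g(0), g(1), … for moves {3, 9}:
k:     0  1  2  3  4  5  6  7  8  9 10 11 12 13 14 15 16 17
g(k):  0  0  0  1  1  1  0  0  0  1  1  1  0  0  0  1  1  1
So g(17) = 1.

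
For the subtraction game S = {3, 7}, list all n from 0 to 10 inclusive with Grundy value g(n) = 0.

0, 1, 2, 6, 10

Compute g(0), g(1), … for moves {3, 7}:
g(0) = mex{} = 0
g(1) = mex{} = 0
g(2) = mex{} = 0
g(3) = mex{0} = 1
g(4) = mex{0} = 1
g(5) = mex{0} = 1
g(6) = mex{1} = 0
g(7) = mex{0,1} = 2
g(8) = mex{0,1} = 2
g(9) = mex{0} = 1
g(10) = mex{1,2} = 0
The P-positions (g = 0) in 0..10 are 0, 1, 2, 6, 10.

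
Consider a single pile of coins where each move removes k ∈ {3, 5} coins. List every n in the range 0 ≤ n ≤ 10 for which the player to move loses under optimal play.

0, 1, 2, 8, 9, 10

Build the Grundy sequence with g(k) = mex{g(k−s) : s ∈ {3, 5}, s ≤ k}:
g(0) = mex{} = 0
g(1) = mex{} = 0
g(2) = mex{} = 0
g(3) = mex{0} = 1
g(4) = mex{0} = 1
g(5) = mex{0} = 1
g(6) = mex{0,1} = 2
g(7) = mex{0,1} = 2
g(8) = mex{1} = 0
g(9) = mex{1,2} = 0
g(10) = mex{1,2} = 0
The P-positions (g = 0) in 0..10 are 0, 1, 2, 8, 9, 10.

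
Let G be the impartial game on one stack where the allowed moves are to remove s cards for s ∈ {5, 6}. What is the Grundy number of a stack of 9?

Grundy values for subtraction set {5, 6}:
g(0) = mex{} = 0
g(1) = mex{} = 0
g(2) = mex{} = 0
g(3) = mex{} = 0
g(4) = mex{} = 0
g(5) = mex{0} = 1
g(6) = mex{0} = 1
g(7) = mex{0} = 1
g(8) = mex{0} = 1
g(9) = mex{0} = 1
So g(9) = 1.

1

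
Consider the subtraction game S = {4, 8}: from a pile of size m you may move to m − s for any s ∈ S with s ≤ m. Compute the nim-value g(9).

2

Build the Grundy sequence with g(k) = mex{g(k−s) : s ∈ {4, 8}, s ≤ k}:
k:     0  1  2  3  4  5  6  7  8  9
g(k):  0  0  0  0  1  1  1  1  2  2
So g(9) = 2.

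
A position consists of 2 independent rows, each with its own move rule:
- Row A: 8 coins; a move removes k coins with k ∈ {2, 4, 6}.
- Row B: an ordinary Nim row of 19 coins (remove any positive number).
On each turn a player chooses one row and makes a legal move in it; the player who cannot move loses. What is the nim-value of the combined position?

19

Grundy values for row A (subtraction set {2, 4, 6}):
g(0) = mex{} = 0
g(1) = mex{} = 0
g(2) = mex{0} = 1
g(3) = mex{0} = 1
g(4) = mex{0,1} = 2
g(5) = mex{0,1} = 2
g(6) = mex{0,1,2} = 3
g(7) = mex{0,1,2} = 3
g(8) = mex{1,2,3} = 0
So g(8) = 0.
Row B is a plain Nim row of size 19, so its Grundy value is 19.
By the Sprague-Grundy theorem, the Grundy value of a sum of independent games is the XOR of the component values.
Combined value = 0 XOR 19 = 19.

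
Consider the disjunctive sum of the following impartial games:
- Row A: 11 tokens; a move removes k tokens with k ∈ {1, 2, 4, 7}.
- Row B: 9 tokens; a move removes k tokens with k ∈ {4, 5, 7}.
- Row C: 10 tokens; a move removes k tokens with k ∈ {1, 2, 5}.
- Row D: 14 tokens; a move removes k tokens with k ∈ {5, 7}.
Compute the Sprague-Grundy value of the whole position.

1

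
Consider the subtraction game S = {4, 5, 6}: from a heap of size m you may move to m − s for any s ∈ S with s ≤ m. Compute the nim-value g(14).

1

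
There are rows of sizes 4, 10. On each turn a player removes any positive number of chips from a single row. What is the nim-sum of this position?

14

Compute the nim-sum pairwise:
4 ⊕ 10 = 14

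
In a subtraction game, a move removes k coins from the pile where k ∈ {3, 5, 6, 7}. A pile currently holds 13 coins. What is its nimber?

1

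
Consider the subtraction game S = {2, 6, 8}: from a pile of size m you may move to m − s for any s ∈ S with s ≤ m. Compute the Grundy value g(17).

Build the Grundy sequence with g(k) = mex{g(k−s) : s ∈ {2, 6, 8}, s ≤ k}:
k:     0  1  2  3  4  5  6  7  8  9 10 11 12 13 14 15 16 17
g(k):  0  0  1  1  0  0  1  1  2  2  3  3  2  2  0  0  1  1
So g(17) = 1.

1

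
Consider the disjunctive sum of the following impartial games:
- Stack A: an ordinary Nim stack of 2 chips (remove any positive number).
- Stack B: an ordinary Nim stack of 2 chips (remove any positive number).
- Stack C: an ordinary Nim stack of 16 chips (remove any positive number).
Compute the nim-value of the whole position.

Stack A is a plain Nim stack of size 2, so its Grundy value is 2.
Stack B is a plain Nim stack of size 2, so its Grundy value is 2.
Stack C is a plain Nim stack of size 16, so its Grundy value is 16.
The value of a disjunctive sum is the nim-sum of the parts.
Combined value = 2 ⊕ 2 ⊕ 16 = 16.

16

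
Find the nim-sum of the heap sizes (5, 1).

4

In binary:
  101  (5)
  001  (1)
  ---
  100  (4)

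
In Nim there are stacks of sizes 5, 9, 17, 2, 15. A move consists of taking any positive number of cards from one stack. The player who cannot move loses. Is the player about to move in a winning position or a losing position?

Winning position

Nim-sum: 5 ^ 9 ^ 17 ^ 2 ^ 15 = 16.
The nim-sum is 16 ≠ 0, so this is an N-position: the player to move can win.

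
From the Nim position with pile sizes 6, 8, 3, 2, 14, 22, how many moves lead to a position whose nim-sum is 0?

Nim-sum: 6 XOR 8 XOR 3 XOR 2 XOR 14 XOR 22 = 23.
The overall nim-sum is X = 23. A pile of size p has a winning move iff p XOR X < p (reduce it to p XOR X).
  6: 6 XOR 23 = 17 ≥ 6 — no move.
  8: 8 XOR 23 = 31 ≥ 8 — no move.
  3: 3 XOR 23 = 20 ≥ 3 — no move.
  2: 2 XOR 23 = 21 ≥ 2 — no move.
  14: 14 XOR 23 = 25 ≥ 14 — no move.
  22: 22 XOR 23 = 1 < 22 — winning move (to 1).
That gives 1 winning move.

1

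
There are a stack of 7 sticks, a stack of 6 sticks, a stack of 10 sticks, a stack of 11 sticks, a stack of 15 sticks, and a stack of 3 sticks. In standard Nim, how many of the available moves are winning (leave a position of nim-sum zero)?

3

Nim-sum: 7 ⊕ 6 ⊕ 10 ⊕ 11 ⊕ 15 ⊕ 3 = 12.
The overall nim-sum is X = 12. A stack of size p has a winning move iff p XOR X < p (reduce it to p XOR X).
  7: 7 XOR 12 = 11 ≥ 7 — no move.
  6: 6 XOR 12 = 10 ≥ 6 — no move.
  10: 10 XOR 12 = 6 < 10 — winning move (to 6).
  11: 11 XOR 12 = 7 < 11 — winning move (to 7).
  15: 15 XOR 12 = 3 < 15 — winning move (to 3).
  3: 3 XOR 12 = 15 ≥ 3 — no move.
That gives 3 winning moves.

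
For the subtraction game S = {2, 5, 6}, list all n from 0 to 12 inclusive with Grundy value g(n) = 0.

Grundy values for subtraction set {2, 5, 6}:
k:     0  1  2  3  4  5  6  7  8  9 10 11 12
g(k):  0  0  1  1  0  2  1  3  0  2  1  0  0
The P-positions (g = 0) in 0..12 are 0, 1, 4, 8, 11, 12.

0, 1, 4, 8, 11, 12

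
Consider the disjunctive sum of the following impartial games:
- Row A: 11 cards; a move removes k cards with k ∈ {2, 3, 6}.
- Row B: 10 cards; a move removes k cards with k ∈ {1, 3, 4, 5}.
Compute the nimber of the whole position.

For row A, compute g(0), g(1), … with moves {2, 3, 6}:
g(0) = mex{} = 0
g(1) = mex{} = 0
g(2) = mex{0} = 1
g(3) = mex{0} = 1
g(4) = mex{0,1} = 2
g(5) = mex{1} = 0
g(6) = mex{0,1,2} = 3
g(7) = mex{0,2} = 1
g(8) = mex{0,1,3} = 2
g(9) = mex{1,3} = 0
g(10) = mex{1,2} = 0
g(11) = mex{0,2} = 1
So g(11) = 1.
Build the Grundy sequence for row B with g(k) = mex{g(k−s) : s ∈ {1, 3, 4, 5}, s ≤ k}:
k:     0  1  2  3  4  5  6  7  8  9 10
g(k):  0  1  0  1  2  3  2  3  0  1  0
So g(10) = 0.
The value of a disjunctive sum is the nim-sum of the parts.
Combined value = 1 ⊕ 0 = 1.

1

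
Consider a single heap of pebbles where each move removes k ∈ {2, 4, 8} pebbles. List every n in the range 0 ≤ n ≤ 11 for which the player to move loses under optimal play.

0, 1, 6, 7

Compute g(0), g(1), … for moves {2, 4, 8}:
g(0) = mex{} = 0
g(1) = mex{} = 0
g(2) = mex{0} = 1
g(3) = mex{0} = 1
g(4) = mex{0,1} = 2
g(5) = mex{0,1} = 2
g(6) = mex{1,2} = 0
g(7) = mex{1,2} = 0
g(8) = mex{0,2} = 1
g(9) = mex{0,2} = 1
g(10) = mex{0,1} = 2
g(11) = mex{0,1} = 2
The P-positions (g = 0) in 0..11 are 0, 1, 6, 7.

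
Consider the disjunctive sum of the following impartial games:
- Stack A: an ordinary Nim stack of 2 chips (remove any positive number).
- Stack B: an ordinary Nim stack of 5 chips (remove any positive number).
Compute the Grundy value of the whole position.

Stack A is a plain Nim stack of size 2, so its Grundy value is 2.
Stack B is a plain Nim stack of size 5, so its Grundy value is 5.
The value of a disjunctive sum is the nim-sum of the parts.
Combined value = 2 ⊕ 5 = 7.

7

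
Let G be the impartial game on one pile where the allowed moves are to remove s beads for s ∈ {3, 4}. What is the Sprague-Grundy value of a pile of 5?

1

Build the Grundy sequence with g(k) = mex{g(k−s) : s ∈ {3, 4}, s ≤ k}:
k:     0  1  2  3  4  5
g(k):  0  0  0  1  1  1
So g(5) = 1.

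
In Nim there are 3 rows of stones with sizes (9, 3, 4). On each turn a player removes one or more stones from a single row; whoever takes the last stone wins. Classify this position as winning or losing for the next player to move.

Winning position

Write each in binary and XOR column by column:
  1001  (9)
  0011  (3)
  0100  (4)
  ----
  1110  (14)
The nim-sum is 14 ≠ 0, so this is an N-position: the player to move can win.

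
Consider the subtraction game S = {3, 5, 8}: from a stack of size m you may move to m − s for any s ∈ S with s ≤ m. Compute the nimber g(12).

0

Grundy values for subtraction set {3, 5, 8}:
k:     0  1  2  3  4  5  6  7  8  9 10 11 12
g(k):  0  0  0  1  1  1  2  2  2  3  3  0  0
So g(12) = 0.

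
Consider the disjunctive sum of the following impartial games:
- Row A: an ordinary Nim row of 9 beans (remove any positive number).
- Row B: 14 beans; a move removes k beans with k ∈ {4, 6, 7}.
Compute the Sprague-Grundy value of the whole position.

Row A is a plain Nim row of size 9, so its Grundy value is 9.
For row B, compute g(0), g(1), … with moves {4, 6, 7}:
g(0) = mex{} = 0
g(1) = mex{} = 0
g(2) = mex{} = 0
g(3) = mex{} = 0
g(4) = mex{0} = 1
g(5) = mex{0} = 1
g(6) = mex{0} = 1
g(7) = mex{0} = 1
g(8) = mex{0,1} = 2
g(9) = mex{0,1} = 2
g(10) = mex{0,1} = 2
g(11) = mex{1} = 0
g(12) = mex{1,2} = 0
g(13) = mex{1,2} = 0
g(14) = mex{1,2} = 0
So g(14) = 0.
The value of a disjunctive sum is the nim-sum of the parts.
Combined value = 9 ⊕ 0 = 9.

9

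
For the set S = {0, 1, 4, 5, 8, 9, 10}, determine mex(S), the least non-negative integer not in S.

The values 0, 1 are all present; 2 is the first non-negative integer missing from the set.

2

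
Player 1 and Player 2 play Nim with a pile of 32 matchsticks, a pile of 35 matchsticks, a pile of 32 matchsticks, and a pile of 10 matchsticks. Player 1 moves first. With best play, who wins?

Compute the nim-sum pairwise:
32 XOR 35 = 3
3 XOR 32 = 35
35 XOR 10 = 41
The nim-sum is 41 ≠ 0, so this is an N-position: the player to move can win; Player 1 has a winning move.

Player 1 wins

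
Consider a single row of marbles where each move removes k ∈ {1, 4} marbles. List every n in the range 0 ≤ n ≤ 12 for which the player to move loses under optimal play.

0, 2, 5, 7, 10, 12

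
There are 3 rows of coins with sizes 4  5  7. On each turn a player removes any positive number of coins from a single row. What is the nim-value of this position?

Nim-sum: 4 ⊕ 5 ⊕ 7 = 6.

6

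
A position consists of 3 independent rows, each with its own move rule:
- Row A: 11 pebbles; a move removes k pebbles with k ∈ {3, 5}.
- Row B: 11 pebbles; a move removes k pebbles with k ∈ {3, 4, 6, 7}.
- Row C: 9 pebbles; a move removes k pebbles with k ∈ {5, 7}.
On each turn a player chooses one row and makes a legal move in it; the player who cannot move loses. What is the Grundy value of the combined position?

0

For row A, compute g(0), g(1), … with moves {3, 5}:
k:     0  1  2  3  4  5  6  7  8  9 10 11
g(k):  0  0  0  1  1  1  2  2  0  0  0  1
So g(11) = 1.
Grundy values for row B (subtraction set {3, 4, 6, 7}):
g(0) = mex{} = 0
g(1) = mex{} = 0
g(2) = mex{} = 0
g(3) = mex{0} = 1
g(4) = mex{0} = 1
g(5) = mex{0} = 1
g(6) = mex{0,1} = 2
g(7) = mex{0,1} = 2
g(8) = mex{0,1} = 2
g(9) = mex{0,1,2} = 3
g(10) = mex{1,2} = 0
g(11) = mex{1,2} = 0
So g(11) = 0.
Build the Grundy sequence for row C with g(k) = mex{g(k−s) : s ∈ {5, 7}, s ≤ k}:
k:     0  1  2  3  4  5  6  7  8  9
g(k):  0  0  0  0  0  1  1  1  1  1
So g(9) = 1.
The value of a disjunctive sum is the nim-sum of the parts.
Combined value = 1 ⊕ 0 ⊕ 1 = 0.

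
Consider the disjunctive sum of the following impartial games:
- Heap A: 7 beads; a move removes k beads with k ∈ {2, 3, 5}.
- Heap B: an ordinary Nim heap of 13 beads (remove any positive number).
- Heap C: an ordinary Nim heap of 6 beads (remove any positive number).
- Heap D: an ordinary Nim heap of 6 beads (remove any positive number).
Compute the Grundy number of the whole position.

13

Grundy values for heap A (subtraction set {2, 3, 5}):
g(0) = mex{} = 0
g(1) = mex{} = 0
g(2) = mex{0} = 1
g(3) = mex{0} = 1
g(4) = mex{0,1} = 2
g(5) = mex{0,1} = 2
g(6) = mex{0,1,2} = 3
g(7) = mex{1,2} = 0
So g(7) = 0.
Heap B is a plain Nim heap of size 13, so its Grundy value is 13.
Heap C is a plain Nim heap of size 6, so its Grundy value is 6.
Heap D is a plain Nim heap of size 6, so its Grundy value is 6.
By the Sprague-Grundy theorem, the Grundy value of a sum of independent games is the XOR of the component values.
Combined value = 0 XOR 13 XOR 6 XOR 6 = 13.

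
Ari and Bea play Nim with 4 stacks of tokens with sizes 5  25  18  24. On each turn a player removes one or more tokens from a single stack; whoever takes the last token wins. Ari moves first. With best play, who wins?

Ari wins

Compute the nim-sum pairwise:
5 XOR 25 = 28
28 XOR 18 = 14
14 XOR 24 = 22
The nim-sum is 22 ≠ 0, so this is an N-position: the player to move can win; Ari has a winning move.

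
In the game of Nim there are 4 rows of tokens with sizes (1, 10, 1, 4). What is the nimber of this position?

14

Write each in binary and XOR column by column:
  0001  (1)
  1010  (10)
  0001  (1)
  0100  (4)
  ----
  1110  (14)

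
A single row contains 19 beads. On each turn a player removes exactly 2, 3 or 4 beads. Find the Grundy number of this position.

0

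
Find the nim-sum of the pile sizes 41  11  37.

Compute the nim-sum pairwise:
41 XOR 11 = 34
34 XOR 37 = 7

7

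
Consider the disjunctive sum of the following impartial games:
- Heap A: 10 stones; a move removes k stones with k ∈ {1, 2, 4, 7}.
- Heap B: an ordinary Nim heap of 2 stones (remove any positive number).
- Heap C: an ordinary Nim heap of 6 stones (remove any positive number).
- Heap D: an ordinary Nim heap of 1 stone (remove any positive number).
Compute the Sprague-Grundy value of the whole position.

For heap A, compute g(0), g(1), … with moves {1, 2, 4, 7}:
k:     0  1  2  3  4  5  6  7  8  9 10
g(k):  0  1  2  0  1  2  0  1  2  0  1
So g(10) = 1.
Heap B is a plain Nim heap of size 2, so its Grundy value is 2.
Heap C is a plain Nim heap of size 6, so its Grundy value is 6.
Heap D is a plain Nim heap of size 1, so its Grundy value is 1.
The value of a disjunctive sum is the nim-sum of the parts.
Combined value = 1 ⊕ 2 ⊕ 6 ⊕ 1 = 4.

4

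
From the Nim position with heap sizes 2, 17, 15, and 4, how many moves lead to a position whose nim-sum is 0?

1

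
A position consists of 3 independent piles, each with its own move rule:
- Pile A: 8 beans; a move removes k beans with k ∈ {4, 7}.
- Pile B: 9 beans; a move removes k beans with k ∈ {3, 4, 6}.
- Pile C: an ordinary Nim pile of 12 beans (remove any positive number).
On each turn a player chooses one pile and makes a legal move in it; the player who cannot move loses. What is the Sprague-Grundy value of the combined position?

14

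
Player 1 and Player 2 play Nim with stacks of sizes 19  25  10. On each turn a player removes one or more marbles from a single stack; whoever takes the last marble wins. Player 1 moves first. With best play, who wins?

In binary:
  10011  (19)
  11001  (25)
  01010  (10)
  -----
  00000  (0)
The nim-sum is 0, so this is a P-position: the player to move is in a losing position under optimal play; Player 1 is about to move from it and so loses — Player 2 wins.

Player 2 wins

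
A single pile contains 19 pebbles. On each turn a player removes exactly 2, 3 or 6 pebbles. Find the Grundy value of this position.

0

Compute g(0), g(1), … for moves {2, 3, 6}:
k:     0  1  2  3  4  5  6  7  8  9 10 11 12 13 14 15 16 17 18 19
g(k):  0  0  1  1  2  0  3  1  2  0  0  1  1  2  0  3  1  2  0  0
So g(19) = 0.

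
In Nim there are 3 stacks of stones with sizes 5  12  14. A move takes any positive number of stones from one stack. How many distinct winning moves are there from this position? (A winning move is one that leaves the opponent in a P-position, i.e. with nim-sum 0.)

3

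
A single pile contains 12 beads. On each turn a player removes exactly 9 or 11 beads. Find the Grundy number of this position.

Build the Grundy sequence with g(k) = mex{g(k−s) : s ∈ {9, 11}, s ≤ k}:
k:     0  1  2  3  4  5  6  7  8  9 10 11 12
g(k):  0  0  0  0  0  0  0  0  0  1  1  1  1
So g(12) = 1.

1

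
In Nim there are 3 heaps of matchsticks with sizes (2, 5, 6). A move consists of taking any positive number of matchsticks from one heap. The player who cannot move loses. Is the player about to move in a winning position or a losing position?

Winning position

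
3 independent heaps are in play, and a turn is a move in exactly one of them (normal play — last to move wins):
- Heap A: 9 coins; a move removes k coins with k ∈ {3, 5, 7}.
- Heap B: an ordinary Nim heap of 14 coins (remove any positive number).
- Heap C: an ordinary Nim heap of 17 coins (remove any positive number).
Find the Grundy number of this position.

28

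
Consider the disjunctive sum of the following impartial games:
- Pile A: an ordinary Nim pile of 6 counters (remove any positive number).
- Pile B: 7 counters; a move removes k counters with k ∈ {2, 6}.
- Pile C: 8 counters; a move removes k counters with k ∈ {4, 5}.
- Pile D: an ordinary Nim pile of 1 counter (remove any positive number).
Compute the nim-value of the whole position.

Pile A is a plain Nim pile of size 6, so its Grundy value is 6.
Grundy values for pile B (subtraction set {2, 6}):
g(0) = mex{} = 0
g(1) = mex{} = 0
g(2) = mex{0} = 1
g(3) = mex{0} = 1
g(4) = mex{1} = 0
g(5) = mex{1} = 0
g(6) = mex{0} = 1
g(7) = mex{0} = 1
So g(7) = 1.
Grundy values for pile C (subtraction set {4, 5}):
k:     0  1  2  3  4  5  6  7  8
g(k):  0  0  0  0  1  1  1  1  2
So g(8) = 2.
Pile D is a plain Nim pile of size 1, so its Grundy value is 1.
By the Sprague-Grundy theorem, the Grundy value of a sum of independent games is the XOR of the component values.
Combined value = 6 XOR 1 XOR 2 XOR 1 = 4.

4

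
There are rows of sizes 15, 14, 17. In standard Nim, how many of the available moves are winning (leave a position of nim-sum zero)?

Compute the nim-sum pairwise:
15 ⊕ 14 = 1
1 ⊕ 17 = 16
The overall nim-sum is X = 16. A row of size p has a winning move iff p XOR X < p (reduce it to p XOR X).
  15: 15 XOR 16 = 31 ≥ 15 — no move.
  14: 14 XOR 16 = 30 ≥ 14 — no move.
  17: 17 XOR 16 = 1 < 17 — winning move (to 1).
That gives 1 winning move.

1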